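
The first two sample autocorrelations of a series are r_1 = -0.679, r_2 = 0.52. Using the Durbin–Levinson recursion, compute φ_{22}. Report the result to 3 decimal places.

φ_{22} = (r_2 − r_1²) / (1 − r_1²)
r_1² = (-0.679)² = 0.461041
Numerator = 0.52 − 0.4610 = 0.0590; denominator = 1 − 0.4610 = 0.5390
φ_{22} = 0.0590 / 0.5390 = 0.109

0.109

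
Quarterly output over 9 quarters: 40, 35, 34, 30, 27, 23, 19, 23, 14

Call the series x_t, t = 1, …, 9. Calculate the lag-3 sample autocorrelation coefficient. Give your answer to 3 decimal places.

0.070

Mean x̄ = (40 + 35 + 34 + 30 + 27 + 23 + 19 + 23 + 14)/9 = 27.2222
Σ(x_t−x̄)(x_{t+3}−x̄) = (35.4938) + (-1.7284) + (-28.6173) + (-22.8395) + (0.9383) + (55.8272) = 39.0741
Denominator Σ(x_t−x̄)² = 555.5556
r_3 = 39.0741 / 555.5556 = 0.070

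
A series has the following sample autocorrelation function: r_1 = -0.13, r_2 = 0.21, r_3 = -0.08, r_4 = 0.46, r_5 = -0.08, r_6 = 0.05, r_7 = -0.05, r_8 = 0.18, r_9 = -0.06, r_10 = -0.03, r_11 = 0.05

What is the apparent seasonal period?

The largest autocorrelation is r_4 = 0.46; the remaining lags stay at or below 0.21.
The dominant spike at lag 4 indicates a seasonal period of 4.

4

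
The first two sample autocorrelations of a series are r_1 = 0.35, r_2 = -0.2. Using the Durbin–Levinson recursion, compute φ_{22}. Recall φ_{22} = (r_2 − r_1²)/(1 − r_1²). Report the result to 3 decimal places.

-0.368

φ_{22} = (r_2 − r_1²) / (1 − r_1²)
r_1² = (0.35)² = 0.1225
Numerator = -0.2 − 0.1225 = -0.3225; denominator = 1 − 0.1225 = 0.8775
φ_{22} = -0.3225 / 0.8775 = -0.368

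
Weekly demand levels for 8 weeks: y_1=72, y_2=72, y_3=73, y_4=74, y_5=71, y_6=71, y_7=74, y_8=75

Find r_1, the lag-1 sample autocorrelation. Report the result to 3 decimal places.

0.141

Mean ȳ = (72 + 72 + 73 + 74 + 71 + 71 + 74 + 75)/8 = 72.7500
Deviations from mean: -0.7500, -0.7500, 0.2500, 1.2500, -1.7500, -1.7500, 1.2500, 2.2500
Numerator Σ_{t=1}^{7}(y_t−ȳ)(y_{t+1}−ȳ) = 2.1875
Denominator Σ(y_t−ȳ)² = 15.5000
r_1 = 2.1875 / 15.5000 = 0.141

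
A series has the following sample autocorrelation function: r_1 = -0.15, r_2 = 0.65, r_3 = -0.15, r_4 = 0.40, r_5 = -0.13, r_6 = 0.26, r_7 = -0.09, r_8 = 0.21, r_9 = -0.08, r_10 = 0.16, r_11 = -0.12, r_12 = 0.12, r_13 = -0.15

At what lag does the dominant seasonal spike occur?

The largest autocorrelation is r_2 = 0.65, with weaker echoes at lags 4 (0.40), 6 (0.26), 8 (0.21) and 10 (0.16); the remaining lags stay at or below 0.12.
The dominant spike at lag 2 indicates a seasonal period of 2.

2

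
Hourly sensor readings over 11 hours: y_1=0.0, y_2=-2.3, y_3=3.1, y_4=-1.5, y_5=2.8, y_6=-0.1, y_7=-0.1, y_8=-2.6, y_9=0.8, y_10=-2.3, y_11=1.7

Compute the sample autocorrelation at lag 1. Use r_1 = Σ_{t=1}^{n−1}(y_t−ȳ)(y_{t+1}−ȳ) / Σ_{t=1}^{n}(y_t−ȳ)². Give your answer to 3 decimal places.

-0.590

Mean ȳ = (0.0 − 2.3 + 3.1 − 1.5 + 2.8 − 0.1 − 0.1 − 2.6 + 0.8 − 2.3 + 1.7)/11 = -0.0455
Numerator Σ_{t=1}^{10}(y_t−ȳ)(y_{t+1}−ȳ) = -23.9221
Denominator Σ(y_t−ȳ)² = 40.5673
r_1 = -23.9221 / 40.5673 = -0.590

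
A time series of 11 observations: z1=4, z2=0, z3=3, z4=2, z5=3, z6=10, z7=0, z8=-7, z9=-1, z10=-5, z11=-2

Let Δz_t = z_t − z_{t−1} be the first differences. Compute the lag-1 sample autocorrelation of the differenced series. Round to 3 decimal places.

First differences Δz: -4, 3, -1, 1, 7, -10, -7, 6, -4, 3
Mean of differences = -0.6000
Numerator Σ(Δz_t−Δz̄)(Δz_{t+1}−Δz̄) = -90.3600
Denominator Σ(Δz_t−Δz̄)² = 282.4000
r_1(Δz) = -90.3600 / 282.4000 = -0.320

-0.320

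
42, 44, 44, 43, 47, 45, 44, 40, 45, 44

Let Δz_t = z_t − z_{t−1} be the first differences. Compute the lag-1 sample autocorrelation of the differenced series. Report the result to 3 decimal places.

-0.463

First differences Δz: 2, 0, -1, 4, -2, -1, -4, 5, -1
Mean of differences = 0.2222
Numerator Σ(Δz_t−Δz̄)(Δz_{t+1}−Δz̄) = -31.2716
Denominator Σ(Δz_t−Δz̄)² = 67.5556
r_1(Δz) = -31.2716 / 67.5556 = -0.463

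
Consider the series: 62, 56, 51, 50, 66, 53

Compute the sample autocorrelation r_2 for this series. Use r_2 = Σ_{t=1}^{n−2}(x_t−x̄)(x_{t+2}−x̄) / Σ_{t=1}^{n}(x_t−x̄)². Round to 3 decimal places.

Mean x̄ = (62 + 56 + 51 + 50 + 66 + 53)/6 = 56.3333
Deviations from mean: 5.6667, -0.3333, -5.3333, -6.3333, 9.6667, -3.3333
Numerator Σ_{t=1}^{4}(x_t−x̄)(x_{t+2}−x̄) = -58.5556
Denominator Σ(x_t−x̄)² = 205.3333
r_2 = -58.5556 / 205.3333 = -0.285

-0.285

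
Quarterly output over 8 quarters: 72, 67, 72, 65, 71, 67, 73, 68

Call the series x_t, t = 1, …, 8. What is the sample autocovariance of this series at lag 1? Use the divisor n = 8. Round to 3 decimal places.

Mean x̄ = (72 + 67 + 72 + 65 + 71 + 67 + 73 + 68)/8 = 69.3750
Σ_{t=1}^{7}(x_t−x̄)(x_{t+1}−x̄) = -48.5156
γ_1 = -48.5156 / 8 = -6.064

-6.064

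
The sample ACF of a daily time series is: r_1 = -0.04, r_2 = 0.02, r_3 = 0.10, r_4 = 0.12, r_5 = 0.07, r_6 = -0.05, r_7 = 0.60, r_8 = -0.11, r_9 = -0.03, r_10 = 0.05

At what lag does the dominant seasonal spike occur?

7

The largest autocorrelation is r_7 = 0.60; the remaining lags stay at or below 0.12.
The dominant spike at lag 7 indicates a seasonal period of 7.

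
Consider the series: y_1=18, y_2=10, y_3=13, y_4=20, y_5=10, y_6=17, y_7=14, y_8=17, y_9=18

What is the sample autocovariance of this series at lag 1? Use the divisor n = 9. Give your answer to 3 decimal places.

-5.240

Mean ȳ = (18 + 10 + 13 + 20 + 10 + 17 + 14 + 17 + 18)/9 = 15.2222
Σ_{t=1}^{8}(y_t−ȳ)(y_{t+1}−ȳ) = -47.1605
γ_1 = -47.1605 / 9 = -5.240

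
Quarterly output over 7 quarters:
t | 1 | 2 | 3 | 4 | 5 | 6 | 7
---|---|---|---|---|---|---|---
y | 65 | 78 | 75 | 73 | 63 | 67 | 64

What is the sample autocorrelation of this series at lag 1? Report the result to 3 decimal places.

Mean ȳ = (65 + 78 + 75 + 73 + 63 + 67 + 64)/7 = 69.2857
Deviations from mean: -4.2857, 8.7143, 5.7143, 3.7143, -6.2857, -2.2857, -5.2857
Σ(y_t−ȳ)(y_{t+1}−ȳ) = (-37.3469) + (49.7959) + (21.2245) + (-23.3469) + (14.3673) + (12.0816) = 36.7755
Denominator Σ(y_t−ȳ)² = 213.4286
r_1 = 36.7755 / 213.4286 = 0.172

0.172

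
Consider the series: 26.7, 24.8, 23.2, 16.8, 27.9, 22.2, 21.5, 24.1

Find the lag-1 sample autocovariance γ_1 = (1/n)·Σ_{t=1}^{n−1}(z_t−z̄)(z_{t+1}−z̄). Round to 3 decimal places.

-3.561

Mean z̄ = (26.7 + 24.8 + 23.2 + 16.8 + 27.9 + 22.2 + 21.5 + 24.1)/8 = 23.4000
Σ_{t=1}^{7}(z_t−z̄)(z_{t+1}−z̄) = -28.4900
γ_1 = -28.4900 / 8 = -3.561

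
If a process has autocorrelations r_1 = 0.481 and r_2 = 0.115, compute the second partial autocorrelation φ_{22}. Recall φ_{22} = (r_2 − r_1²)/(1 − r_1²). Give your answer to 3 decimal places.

φ_{22} = (r_2 − r_1²) / (1 − r_1²)
r_1² = (0.481)² = 0.231361
Numerator = 0.115 − 0.2314 = -0.1164; denominator = 1 − 0.2314 = 0.7686
φ_{22} = -0.1164 / 0.7686 = -0.151

-0.151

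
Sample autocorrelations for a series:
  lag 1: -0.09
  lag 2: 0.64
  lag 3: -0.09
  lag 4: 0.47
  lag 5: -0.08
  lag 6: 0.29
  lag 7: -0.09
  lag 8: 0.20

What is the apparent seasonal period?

2

The largest autocorrelation is r_2 = 0.64, with weaker echoes at lags 4 (0.47), 6 (0.29) and 8 (0.20); the remaining lags stay at or below -0.08.
The dominant spike at lag 2 indicates a seasonal period of 2.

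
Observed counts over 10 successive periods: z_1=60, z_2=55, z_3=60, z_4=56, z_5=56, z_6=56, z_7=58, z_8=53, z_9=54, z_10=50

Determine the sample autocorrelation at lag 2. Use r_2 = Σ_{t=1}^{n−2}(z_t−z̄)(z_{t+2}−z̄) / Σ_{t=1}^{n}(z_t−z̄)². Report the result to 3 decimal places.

Mean z̄ = (60 + 55 + 60 + 56 + 56 + 56 + 58 + 53 + 54 + 50)/10 = 55.8000
Numerator Σ_{t=1}^{8}(z_t−z̄)(z_{t+2}−z̄) = 30.5200
Denominator Σ(z_t−z̄)² = 85.6000
r_2 = 30.5200 / 85.6000 = 0.357

0.357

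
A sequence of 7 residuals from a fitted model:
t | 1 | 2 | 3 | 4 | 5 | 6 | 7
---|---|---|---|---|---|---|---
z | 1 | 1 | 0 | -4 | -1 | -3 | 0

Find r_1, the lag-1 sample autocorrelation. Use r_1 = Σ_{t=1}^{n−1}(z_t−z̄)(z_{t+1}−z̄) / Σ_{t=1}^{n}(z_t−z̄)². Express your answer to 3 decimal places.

Mean z̄ = (1 + 1 + 0 − 4 − 1 − 3 + 0)/7 = -0.8571
Deviations from mean: 1.8571, 1.8571, 0.8571, -3.1429, -0.1429, -2.1429, 0.8571
Numerator Σ_{t=1}^{6}(z_t−z̄)(z_{t+1}−z̄) = 1.2653
Denominator Σ(z_t−z̄)² = 22.8571
r_1 = 1.2653 / 22.8571 = 0.055

0.055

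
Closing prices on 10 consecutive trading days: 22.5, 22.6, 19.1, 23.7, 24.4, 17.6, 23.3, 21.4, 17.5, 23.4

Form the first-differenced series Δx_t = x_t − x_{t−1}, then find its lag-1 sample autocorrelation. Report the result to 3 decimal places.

-0.498

First differences Δx: 0.1, -3.5, 4.6, 0.7, -6.8, 5.7, -1.9, -3.9, 5.9
Mean of differences = 0.1000
Numerator Σ(Δx_t−Δx̄)(Δx_{t+1}−Δx̄) = -82.6800
Denominator Σ(Δx_t−Δx̄)² = 166.1800
r_1(Δx) = -82.6800 / 166.1800 = -0.498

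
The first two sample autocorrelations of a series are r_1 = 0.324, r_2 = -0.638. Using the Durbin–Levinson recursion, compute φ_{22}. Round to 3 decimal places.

-0.830

φ_{22} = (r_2 − r_1²) / (1 − r_1²)
r_1² = (0.324)² = 0.104976
Numerator = -0.638 − 0.1050 = -0.7430; denominator = 1 − 0.1050 = 0.8950
φ_{22} = -0.7430 / 0.8950 = -0.830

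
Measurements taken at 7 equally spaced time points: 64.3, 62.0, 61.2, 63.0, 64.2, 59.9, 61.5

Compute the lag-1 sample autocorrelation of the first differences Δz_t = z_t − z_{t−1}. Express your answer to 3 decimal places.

First differences Δz: -2.3, -0.8, 1.8, 1.2, -4.3, 1.6
Mean of differences = -0.4667
Numerator Σ(Δz_t−Δz̄)(Δz_{t+1}−Δz̄) = -10.6778
Denominator Σ(Δz_t−Δz̄)² = 30.3533
r_1(Δz) = -10.6778 / 30.3533 = -0.352

-0.352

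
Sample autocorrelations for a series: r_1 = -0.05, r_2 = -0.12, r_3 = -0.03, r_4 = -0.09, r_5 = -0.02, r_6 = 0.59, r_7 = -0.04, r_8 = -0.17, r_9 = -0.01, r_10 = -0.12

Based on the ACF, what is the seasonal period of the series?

6

The largest autocorrelation is r_6 = 0.59; the remaining lags stay at or below -0.01.
The dominant spike at lag 6 indicates a seasonal period of 6.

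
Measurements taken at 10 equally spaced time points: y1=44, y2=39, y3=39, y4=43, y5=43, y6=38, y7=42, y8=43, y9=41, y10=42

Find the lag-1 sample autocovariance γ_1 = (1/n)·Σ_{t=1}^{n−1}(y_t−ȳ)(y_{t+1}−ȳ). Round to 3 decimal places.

Mean ȳ = (44 + 39 + 39 + 43 + 43 + 38 + 42 + 43 + 41 + 42)/10 = 41.4000
Σ_{t=1}^{9}(y_t−ȳ)(y_{t+1}−ȳ) = -9.1600
γ_1 = -9.1600 / 10 = -0.916

-0.916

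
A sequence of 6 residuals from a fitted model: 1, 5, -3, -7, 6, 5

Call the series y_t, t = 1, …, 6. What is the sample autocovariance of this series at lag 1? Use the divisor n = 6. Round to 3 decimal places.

-0.588

Mean ȳ = (1 + 5 − 3 − 7 + 6 + 5)/6 = 1.1667
Deviations: -0.1667, 3.8333, -4.1667, -8.1667, 4.8333, 3.8333
Σ_{t=1}^{5}(y_t−ȳ)(y_{t+1}−ȳ) = -3.5278
γ_1 = -3.5278 / 6 = -0.588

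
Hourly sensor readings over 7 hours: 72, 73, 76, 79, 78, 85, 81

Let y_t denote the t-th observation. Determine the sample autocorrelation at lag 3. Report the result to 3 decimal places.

Mean ȳ = (72 + 73 + 76 + 79 + 78 + 85 + 81)/7 = 77.7143
Σ(y_t−ȳ)(y_{t+3}−ȳ) = (-7.3469) + (-1.3469) + (-12.4898) + (4.2245) = -16.9592
Denominator Σ(y_t−ȳ)² = 123.4286
r_3 = -16.9592 / 123.4286 = -0.137

-0.137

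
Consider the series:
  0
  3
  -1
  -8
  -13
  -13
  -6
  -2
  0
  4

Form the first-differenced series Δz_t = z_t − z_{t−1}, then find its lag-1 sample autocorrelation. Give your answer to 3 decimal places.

First differences Δz: 3, -4, -7, -5, 0, 7, 4, 2, 4
Mean of differences = 0.4444
Numerator Σ(Δz_t−Δz̄)(Δz_{t+1}−Δz̄) = 96.1358
Denominator Σ(Δz_t−Δz̄)² = 182.2222
r_1(Δz) = 96.1358 / 182.2222 = 0.528

0.528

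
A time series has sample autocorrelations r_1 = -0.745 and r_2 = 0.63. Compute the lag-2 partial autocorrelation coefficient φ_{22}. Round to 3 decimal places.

φ_{22} = (r_2 − r_1²) / (1 − r_1²)
r_1² = (-0.745)² = 0.555025
Numerator = 0.63 − 0.5550 = 0.0750; denominator = 1 − 0.5550 = 0.4450
φ_{22} = 0.0750 / 0.4450 = 0.168

0.168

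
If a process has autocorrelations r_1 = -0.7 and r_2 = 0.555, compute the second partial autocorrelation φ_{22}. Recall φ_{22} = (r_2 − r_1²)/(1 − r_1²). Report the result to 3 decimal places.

0.127

φ_{22} = (r_2 − r_1²) / (1 − r_1²)
r_1² = (-0.7)² = 0.49
Numerator = 0.555 − 0.4900 = 0.0650; denominator = 1 − 0.4900 = 0.5100
φ_{22} = 0.0650 / 0.5100 = 0.127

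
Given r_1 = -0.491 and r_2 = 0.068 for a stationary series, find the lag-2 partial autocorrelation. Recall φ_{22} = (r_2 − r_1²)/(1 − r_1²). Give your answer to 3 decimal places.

φ_{22} = (r_2 − r_1²) / (1 − r_1²)
r_1² = (-0.491)² = 0.241081
Numerator = 0.068 − 0.2411 = -0.1731; denominator = 1 − 0.2411 = 0.7589
φ_{22} = -0.1731 / 0.7589 = -0.228

-0.228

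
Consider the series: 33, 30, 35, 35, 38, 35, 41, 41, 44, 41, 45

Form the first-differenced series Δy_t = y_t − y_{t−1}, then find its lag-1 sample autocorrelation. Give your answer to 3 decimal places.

-0.722

First differences Δy: -3, 5, 0, 3, -3, 6, 0, 3, -3, 4
Mean of differences = 1.2000
Numerator Σ(Δy_t−Δȳ)(Δy_{t+1}−Δȳ) = -77.6400
Denominator Σ(Δy_t−Δȳ)² = 107.6000
r_1(Δy) = -77.6400 / 107.6000 = -0.722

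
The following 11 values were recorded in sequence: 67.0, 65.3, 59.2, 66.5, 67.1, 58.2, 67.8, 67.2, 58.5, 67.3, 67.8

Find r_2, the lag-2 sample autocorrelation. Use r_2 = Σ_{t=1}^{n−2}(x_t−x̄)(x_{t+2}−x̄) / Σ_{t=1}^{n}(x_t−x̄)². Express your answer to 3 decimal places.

Mean x̄ = (67.0 + 65.3 + 59.2 + 66.5 + 67.1 + 58.2 + 67.8 + 67.2 + 58.5 + 67.3 + 67.8)/11 = 64.7182
Numerator Σ_{t=1}^{9}(x_t−x̄)(x_{t+2}−x̄) = -77.0679
Denominator Σ(x_t−x̄)² = 157.8164
r_2 = -77.0679 / 157.8164 = -0.488

-0.488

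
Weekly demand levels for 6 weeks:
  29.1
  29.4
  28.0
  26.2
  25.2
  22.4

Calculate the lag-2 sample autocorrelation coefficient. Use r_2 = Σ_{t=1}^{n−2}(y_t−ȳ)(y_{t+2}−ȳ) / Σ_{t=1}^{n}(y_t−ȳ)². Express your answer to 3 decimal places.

Mean ȳ = (29.1 + 29.4 + 28.0 + 26.2 + 25.2 + 22.4)/6 = 26.7167
Deviations from mean: 2.3833, 2.6833, 1.2833, -0.5167, -1.5167, -4.3167
Numerator Σ_{t=1}^{4}(y_t−ȳ)(y_{t+2}−ȳ) = 1.9561
Denominator Σ(y_t−ȳ)² = 35.7283
r_2 = 1.9561 / 35.7283 = 0.055

0.055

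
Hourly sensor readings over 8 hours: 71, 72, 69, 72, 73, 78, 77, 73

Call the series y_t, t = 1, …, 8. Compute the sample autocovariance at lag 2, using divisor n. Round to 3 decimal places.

Mean ȳ = (71 + 72 + 69 + 72 + 73 + 78 + 77 + 73)/8 = 73.1250
Σ_{t=1}^{6}(y_t−ȳ)(y_{t+2}−ȳ) = 3.9688
γ_2 = 3.9688 / 8 = 0.496

0.496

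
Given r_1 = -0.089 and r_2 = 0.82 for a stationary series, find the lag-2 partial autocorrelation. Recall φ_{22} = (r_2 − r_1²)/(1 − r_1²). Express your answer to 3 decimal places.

φ_{22} = (r_2 − r_1²) / (1 − r_1²)
r_1² = (-0.089)² = 0.007921
Numerator = 0.82 − 0.0079 = 0.8121; denominator = 1 − 0.0079 = 0.9921
φ_{22} = 0.8121 / 0.9921 = 0.819

0.819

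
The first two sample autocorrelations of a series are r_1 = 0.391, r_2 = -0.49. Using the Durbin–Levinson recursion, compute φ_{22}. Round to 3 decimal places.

φ_{22} = (r_2 − r_1²) / (1 − r_1²)
r_1² = (0.391)² = 0.152881
Numerator = -0.49 − 0.1529 = -0.6429; denominator = 1 − 0.1529 = 0.8471
φ_{22} = -0.6429 / 0.8471 = -0.759

-0.759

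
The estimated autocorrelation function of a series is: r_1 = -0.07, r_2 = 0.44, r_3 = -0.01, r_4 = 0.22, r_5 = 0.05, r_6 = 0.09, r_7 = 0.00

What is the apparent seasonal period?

2

The largest autocorrelation is r_2 = 0.44, with a weaker echo at lag 4 (0.22); the remaining lags stay at or below 0.09.
The dominant spike at lag 2 indicates a seasonal period of 2.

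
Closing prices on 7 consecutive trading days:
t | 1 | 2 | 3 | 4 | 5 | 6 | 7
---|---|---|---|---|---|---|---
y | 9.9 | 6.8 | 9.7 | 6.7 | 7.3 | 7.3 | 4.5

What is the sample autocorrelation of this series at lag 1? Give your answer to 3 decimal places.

Mean ȳ = (9.9 + 6.8 + 9.7 + 6.7 + 7.3 + 7.3 + 4.5)/7 = 7.4571
Deviations from mean: 2.4429, -0.6571, 2.2429, -0.7571, -0.1571, -0.1571, -2.9571
Σ(y_t−ȳ)(y_{t+1}−ȳ) = (-1.6053) + (-1.4739) + (-1.6982) + (0.1190) + (0.0247) + (0.4647) = -4.1690
Denominator Σ(y_t−ȳ)² = 20.7971
r_1 = -4.1690 / 20.7971 = -0.200

-0.200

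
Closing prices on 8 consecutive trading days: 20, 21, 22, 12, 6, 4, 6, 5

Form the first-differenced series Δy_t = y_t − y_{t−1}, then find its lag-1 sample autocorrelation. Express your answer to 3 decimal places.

0.176

First differences Δy: 1, 1, -10, -6, -2, 2, -1
Mean of differences = -2.1429
Numerator Σ(Δy_t−Δȳ)(Δy_{t+1}−Δȳ) = 20.2653
Denominator Σ(Δy_t−Δȳ)² = 114.8571
r_1(Δy) = 20.2653 / 114.8571 = 0.176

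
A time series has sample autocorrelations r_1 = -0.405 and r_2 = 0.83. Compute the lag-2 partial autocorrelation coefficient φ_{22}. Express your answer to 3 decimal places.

φ_{22} = (r_2 − r_1²) / (1 − r_1²)
r_1² = (-0.405)² = 0.164025
Numerator = 0.83 − 0.1640 = 0.6660; denominator = 1 − 0.1640 = 0.8360
φ_{22} = 0.6660 / 0.8360 = 0.797

0.797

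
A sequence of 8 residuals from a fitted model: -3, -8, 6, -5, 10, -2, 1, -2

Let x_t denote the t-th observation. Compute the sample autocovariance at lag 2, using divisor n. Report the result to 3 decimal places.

Mean x̄ = (-3 − 8 + 6 − 5 + 10 − 2 + 1 − 2)/8 = -0.3750
Deviations: -2.6250, -7.6250, 6.3750, -4.6250, 10.3750, -1.6250, 1.3750, -1.6250
Σ_{t=1}^{6}(x_t−x̄)(x_{t+2}−x̄) = 109.0938
γ_2 = 109.0938 / 8 = 13.637

13.637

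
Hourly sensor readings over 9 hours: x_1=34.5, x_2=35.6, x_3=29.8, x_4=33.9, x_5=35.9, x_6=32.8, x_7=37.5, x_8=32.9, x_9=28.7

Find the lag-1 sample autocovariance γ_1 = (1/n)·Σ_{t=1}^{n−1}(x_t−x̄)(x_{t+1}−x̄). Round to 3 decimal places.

-1.137

Mean x̄ = (34.5 + 35.6 + 29.8 + 33.9 + 35.9 + 32.8 + 37.5 + 32.9 + 28.7)/9 = 33.5111
Σ_{t=1}^{8}(x_t−x̄)(x_{t+1}−x̄) = -10.2335
γ_1 = -10.2335 / 9 = -1.137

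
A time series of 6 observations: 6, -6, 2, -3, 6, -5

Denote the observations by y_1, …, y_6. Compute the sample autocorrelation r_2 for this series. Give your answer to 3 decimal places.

Mean ȳ = (6 − 6 + 2 − 3 + 6 − 5)/6 = 0.0000
Deviations from mean: 6.0000, -6.0000, 2.0000, -3.0000, 6.0000, -5.0000
Σ(y_t−ȳ)(y_{t+2}−ȳ) = (12.0000) + (18.0000) + (12.0000) + (15.0000) = 57.0000
Denominator Σ(y_t−ȳ)² = 146.0000
r_2 = 57.0000 / 146.0000 = 0.390

0.390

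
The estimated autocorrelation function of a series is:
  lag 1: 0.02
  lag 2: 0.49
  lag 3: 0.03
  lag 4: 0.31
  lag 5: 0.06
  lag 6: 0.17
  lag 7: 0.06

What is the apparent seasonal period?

2

The largest autocorrelation is r_2 = 0.49, with weaker echoes at lags 4 (0.31) and 6 (0.17); the remaining lags stay at or below 0.06.
The dominant spike at lag 2 indicates a seasonal period of 2.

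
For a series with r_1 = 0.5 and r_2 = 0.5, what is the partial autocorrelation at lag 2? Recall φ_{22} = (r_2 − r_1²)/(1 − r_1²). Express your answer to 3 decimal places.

0.333

φ_{22} = (r_2 − r_1²) / (1 − r_1²)
r_1² = (0.5)² = 0.25
Numerator = 0.5 − 0.2500 = 0.2500; denominator = 1 − 0.2500 = 0.7500
φ_{22} = 0.2500 / 0.7500 = 0.333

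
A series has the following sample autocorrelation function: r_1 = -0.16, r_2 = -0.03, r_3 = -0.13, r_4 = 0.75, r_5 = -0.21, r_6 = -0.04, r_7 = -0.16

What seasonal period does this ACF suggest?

The largest autocorrelation is r_4 = 0.75; the remaining lags stay at or below -0.03.
The dominant spike at lag 4 indicates a seasonal period of 4.

4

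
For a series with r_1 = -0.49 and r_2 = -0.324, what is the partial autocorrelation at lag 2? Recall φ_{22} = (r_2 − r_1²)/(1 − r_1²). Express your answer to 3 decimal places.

-0.742

φ_{22} = (r_2 − r_1²) / (1 − r_1²)
r_1² = (-0.49)² = 0.2401
Numerator = -0.324 − 0.2401 = -0.5641; denominator = 1 − 0.2401 = 0.7599
φ_{22} = -0.5641 / 0.7599 = -0.742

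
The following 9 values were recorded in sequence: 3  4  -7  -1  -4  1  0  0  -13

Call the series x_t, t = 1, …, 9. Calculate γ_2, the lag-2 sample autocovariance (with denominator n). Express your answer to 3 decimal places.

-2.879

Mean x̄ = (3 + 4 − 7 − 1 − 4 + 1 + 0 + 0 − 13)/9 = -1.8889
Σ_{t=1}^{7}(x_t−x̄)(x_{t+2}−x̄) = -25.9136
γ_2 = -25.9136 / 9 = -2.879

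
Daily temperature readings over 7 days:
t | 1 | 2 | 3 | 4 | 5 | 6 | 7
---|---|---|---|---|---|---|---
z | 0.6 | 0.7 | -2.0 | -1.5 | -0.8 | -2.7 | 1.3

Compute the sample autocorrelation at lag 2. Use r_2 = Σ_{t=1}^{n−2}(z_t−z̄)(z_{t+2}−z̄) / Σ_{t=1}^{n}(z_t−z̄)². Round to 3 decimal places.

-0.081

Mean z̄ = (0.6 + 0.7 − 2.0 − 1.5 − 0.8 − 2.7 + 1.3)/7 = -0.6286
Σ(z_t−z̄)(z_{t+2}−z̄) = (-1.6849) + (-1.1578) + (0.2351) + (1.8051) + (-0.3306) = -1.1331
Denominator Σ(z_t−z̄)² = 13.9543
r_2 = -1.1331 / 13.9543 = -0.081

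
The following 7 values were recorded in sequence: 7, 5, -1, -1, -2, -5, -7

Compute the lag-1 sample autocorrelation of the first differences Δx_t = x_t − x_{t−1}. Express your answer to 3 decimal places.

-0.365

First differences Δx: -2, -6, 0, -1, -3, -2
Mean of differences = -2.3333
Numerator Σ(Δx_t−Δx̄)(Δx_{t+1}−Δx̄) = -7.7778
Denominator Σ(Δx_t−Δx̄)² = 21.3333
r_1(Δx) = -7.7778 / 21.3333 = -0.365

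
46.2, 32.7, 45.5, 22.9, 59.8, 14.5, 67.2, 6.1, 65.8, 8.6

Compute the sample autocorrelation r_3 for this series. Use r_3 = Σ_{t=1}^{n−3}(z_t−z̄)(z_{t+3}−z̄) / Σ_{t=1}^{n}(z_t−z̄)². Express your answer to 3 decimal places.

Mean z̄ = (46.2 + 32.7 + 45.5 + 22.9 + 59.8 + 14.5 + 67.2 + 6.1 + 65.8 + 8.6)/10 = 36.9300
Numerator Σ_{t=1}^{7}(z_t−z̄)(z_{t+3}−z̄) = -3053.8967
Denominator Σ(z_t−z̄)² = 4903.0810
r_3 = -3053.8967 / 4903.0810 = -0.623

-0.623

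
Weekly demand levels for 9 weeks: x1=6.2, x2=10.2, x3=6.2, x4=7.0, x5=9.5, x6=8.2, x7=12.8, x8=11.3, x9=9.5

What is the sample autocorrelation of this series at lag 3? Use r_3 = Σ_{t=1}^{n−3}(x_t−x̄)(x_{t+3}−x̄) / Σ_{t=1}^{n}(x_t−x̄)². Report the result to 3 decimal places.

0.037

Mean x̄ = (6.2 + 10.2 + 6.2 + 7.0 + 9.5 + 8.2 + 12.8 + 11.3 + 9.5)/9 = 8.9889
Σ(x_t−x̄)(x_{t+3}−x̄) = (5.5468) + (0.6190) + (2.2001) + (-7.5799) + (1.1812) + (-0.4032) = 1.5641
Denominator Σ(x_t−x̄)² = 41.9889
r_3 = 1.5641 / 41.9889 = 0.037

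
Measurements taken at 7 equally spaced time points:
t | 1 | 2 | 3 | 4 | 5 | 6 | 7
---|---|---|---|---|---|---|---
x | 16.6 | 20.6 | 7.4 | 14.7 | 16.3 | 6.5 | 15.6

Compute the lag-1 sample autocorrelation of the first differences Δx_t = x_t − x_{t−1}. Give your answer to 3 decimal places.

-0.576

First differences Δx: 4.0, -13.2, 7.3, 1.6, -9.8, 9.1
Mean of differences = -0.1667
Numerator Σ(Δx_t−Δx̄)(Δx_{t+1}−Δx̄) = -244.7178
Denominator Σ(Δx_t−Δx̄)² = 424.7733
r_1(Δx) = -244.7178 / 424.7733 = -0.576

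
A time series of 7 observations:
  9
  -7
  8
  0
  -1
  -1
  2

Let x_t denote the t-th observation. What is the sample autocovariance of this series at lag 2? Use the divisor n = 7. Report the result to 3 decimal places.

6.845

Mean x̄ = (9 − 7 + 8 + 0 − 1 − 1 + 2)/7 = 1.4286
Σ_{t=1}^{5}(x_t−x̄)(x_{t+2}−x̄) = 47.9184
γ_2 = 47.9184 / 7 = 6.845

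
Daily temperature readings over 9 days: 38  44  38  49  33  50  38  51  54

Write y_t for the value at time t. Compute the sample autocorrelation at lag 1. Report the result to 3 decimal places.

Mean ȳ = (38 + 44 + 38 + 49 + 33 + 50 + 38 + 51 + 54)/9 = 43.8889
Numerator Σ_{t=1}^{8}(y_t−ȳ)(y_{t+1}−ȳ) = -159.5679
Denominator Σ(y_t−ȳ)² = 438.8889
r_1 = -159.5679 / 438.8889 = -0.364

-0.364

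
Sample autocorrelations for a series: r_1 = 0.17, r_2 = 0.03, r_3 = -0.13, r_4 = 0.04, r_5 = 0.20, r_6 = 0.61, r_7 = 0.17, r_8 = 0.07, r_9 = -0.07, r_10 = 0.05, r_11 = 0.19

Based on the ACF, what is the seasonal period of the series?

6

The largest autocorrelation is r_6 = 0.61; the remaining lags stay at or below 0.20.
The dominant spike at lag 6 indicates a seasonal period of 6.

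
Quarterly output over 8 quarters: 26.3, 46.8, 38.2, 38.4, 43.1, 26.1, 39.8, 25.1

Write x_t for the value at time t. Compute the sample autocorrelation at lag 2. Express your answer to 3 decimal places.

0.263

Mean x̄ = (26.3 + 46.8 + 38.2 + 38.4 + 43.1 + 26.1 + 39.8 + 25.1)/8 = 35.4750
Σ(x_t−x̄)(x_{t+2}−x̄) = (-25.0019) + (33.1256) + (20.7781) + (-27.4219) + (32.9781) + (97.2656) = 131.7238
Denominator Σ(x_t−x̄)² = 500.7950
r_2 = 131.7238 / 500.7950 = 0.263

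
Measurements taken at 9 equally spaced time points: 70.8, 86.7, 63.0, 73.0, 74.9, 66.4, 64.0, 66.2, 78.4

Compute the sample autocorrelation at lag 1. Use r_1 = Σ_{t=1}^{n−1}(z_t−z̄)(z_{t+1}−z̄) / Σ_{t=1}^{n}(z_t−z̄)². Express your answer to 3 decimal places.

Mean z̄ = (70.8 + 86.7 + 63.0 + 73.0 + 74.9 + 66.4 + 64.0 + 66.2 + 78.4)/9 = 71.4889
Numerator Σ_{t=1}^{8}(z_t−z̄)(z_{t+1}−z̄) = -123.4701
Denominator Σ(z_t−z̄)² = 475.5489
r_1 = -123.4701 / 475.5489 = -0.260

-0.260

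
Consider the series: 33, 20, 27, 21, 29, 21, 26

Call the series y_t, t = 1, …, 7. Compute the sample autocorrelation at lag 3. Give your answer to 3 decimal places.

-0.446

Mean ȳ = (33 + 20 + 27 + 21 + 29 + 21 + 26)/7 = 25.2857
Deviations from mean: 7.7143, -5.2857, 1.7143, -4.2857, 3.7143, -4.2857, 0.7143
Σ(y_t−ȳ)(y_{t+3}−ȳ) = (-33.0612) + (-19.6327) + (-7.3469) + (-3.0612) = -63.1020
Denominator Σ(y_t−ȳ)² = 141.4286
r_3 = -63.1020 / 141.4286 = -0.446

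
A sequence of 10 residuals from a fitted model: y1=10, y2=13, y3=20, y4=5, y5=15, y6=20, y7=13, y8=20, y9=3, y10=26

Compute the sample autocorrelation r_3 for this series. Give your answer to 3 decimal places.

Mean ȳ = (10 + 13 + 20 + 5 + 15 + 20 + 13 + 20 + 3 + 26)/10 = 14.5000
Σ(y_t−ȳ)(y_{t+3}−ȳ) = (42.7500) + (-0.7500) + (30.2500) + (14.2500) + (2.7500) + (-63.2500) + (-17.2500) = 8.7500
Denominator Σ(y_t−ȳ)² = 470.5000
r_3 = 8.7500 / 470.5000 = 0.019

0.019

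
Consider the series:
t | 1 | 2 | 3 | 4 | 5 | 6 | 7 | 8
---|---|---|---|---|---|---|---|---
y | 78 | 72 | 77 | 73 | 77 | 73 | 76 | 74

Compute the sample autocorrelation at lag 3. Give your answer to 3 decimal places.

Mean ȳ = (78 + 72 + 77 + 73 + 77 + 73 + 76 + 74)/8 = 75.0000
Deviations from mean: 3.0000, -3.0000, 2.0000, -2.0000, 2.0000, -2.0000, 1.0000, -1.0000
Σ(y_t−ȳ)(y_{t+3}−ȳ) = (-6.0000) + (-6.0000) + (-4.0000) + (-2.0000) + (-2.0000) = -20.0000
Denominator Σ(y_t−ȳ)² = 36.0000
r_3 = -20.0000 / 36.0000 = -0.556

-0.556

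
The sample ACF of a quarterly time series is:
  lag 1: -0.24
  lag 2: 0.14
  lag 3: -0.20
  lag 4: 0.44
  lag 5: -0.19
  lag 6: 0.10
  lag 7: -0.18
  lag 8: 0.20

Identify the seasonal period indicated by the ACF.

4

The largest autocorrelation is r_4 = 0.44, with a weaker echo at lag 8 (0.20); the remaining lags stay at or below 0.14.
The dominant spike at lag 4 indicates a seasonal period of 4.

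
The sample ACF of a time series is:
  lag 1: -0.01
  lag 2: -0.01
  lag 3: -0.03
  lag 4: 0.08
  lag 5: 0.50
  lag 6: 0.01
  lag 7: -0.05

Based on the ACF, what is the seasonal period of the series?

The largest autocorrelation is r_5 = 0.50; the remaining lags stay at or below 0.08.
The dominant spike at lag 5 indicates a seasonal period of 5.

5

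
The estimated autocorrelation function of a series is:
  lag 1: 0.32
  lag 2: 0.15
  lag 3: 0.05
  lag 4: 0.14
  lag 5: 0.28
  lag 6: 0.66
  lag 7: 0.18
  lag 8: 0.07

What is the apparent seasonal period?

The largest autocorrelation is r_6 = 0.66; the remaining lags stay at or below 0.32. The elevated value at lag 1 (0.32), dropping to 0.15 at lag 2, reflects decaying short-term dependence rather than seasonality.
The dominant spike at lag 6 indicates a seasonal period of 6.

6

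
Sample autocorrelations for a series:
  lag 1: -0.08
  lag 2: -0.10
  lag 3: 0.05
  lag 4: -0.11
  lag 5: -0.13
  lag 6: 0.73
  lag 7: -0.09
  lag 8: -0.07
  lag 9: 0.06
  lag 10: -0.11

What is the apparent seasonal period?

6

The largest autocorrelation is r_6 = 0.73; the remaining lags stay at or below 0.06.
The dominant spike at lag 6 indicates a seasonal period of 6.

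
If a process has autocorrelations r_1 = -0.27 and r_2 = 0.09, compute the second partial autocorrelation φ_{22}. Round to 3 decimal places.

φ_{22} = (r_2 − r_1²) / (1 − r_1²)
r_1² = (-0.27)² = 0.0729
Numerator = 0.09 − 0.0729 = 0.0171; denominator = 1 − 0.0729 = 0.9271
φ_{22} = 0.0171 / 0.9271 = 0.018

0.018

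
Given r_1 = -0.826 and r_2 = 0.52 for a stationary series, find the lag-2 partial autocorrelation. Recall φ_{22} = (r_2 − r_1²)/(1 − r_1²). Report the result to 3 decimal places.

-0.511

φ_{22} = (r_2 − r_1²) / (1 − r_1²)
r_1² = (-0.826)² = 0.682276
Numerator = 0.52 − 0.6823 = -0.1623; denominator = 1 − 0.6823 = 0.3177
φ_{22} = -0.1623 / 0.3177 = -0.511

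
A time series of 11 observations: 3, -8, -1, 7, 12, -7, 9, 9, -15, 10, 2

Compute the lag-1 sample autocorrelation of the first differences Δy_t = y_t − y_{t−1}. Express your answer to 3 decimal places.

First differences Δy: -11, 7, 8, 5, -19, 16, 0, -24, 25, -8
Mean of differences = -0.1000
Numerator Σ(Δy_t−Δȳ)(Δy_{t+1}−Δȳ) = -1178.2100
Denominator Σ(Δy_t−Δȳ)² = 2140.9000
r_1(Δy) = -1178.2100 / 2140.9000 = -0.550

-0.550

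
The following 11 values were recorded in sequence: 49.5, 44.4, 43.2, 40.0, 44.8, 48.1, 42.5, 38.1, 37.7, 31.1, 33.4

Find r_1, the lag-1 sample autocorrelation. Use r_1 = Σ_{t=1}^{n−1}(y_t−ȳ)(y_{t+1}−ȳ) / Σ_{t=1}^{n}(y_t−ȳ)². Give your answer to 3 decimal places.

0.546

Mean ȳ = (49.5 + 44.4 + 43.2 + 40.0 + 44.8 + 48.1 + 42.5 + 38.1 + 37.7 + 31.1 + 33.4)/11 = 41.1636
Numerator Σ_{t=1}^{10}(y_t−ȳ)(y_{t+1}−ȳ) = 180.9660
Denominator Σ(y_t−ȳ)² = 331.5255
r_1 = 180.9660 / 331.5255 = 0.546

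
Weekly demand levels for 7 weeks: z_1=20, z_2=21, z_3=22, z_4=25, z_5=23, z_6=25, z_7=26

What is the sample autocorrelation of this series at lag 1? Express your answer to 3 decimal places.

Mean z̄ = (20 + 21 + 22 + 25 + 23 + 25 + 26)/7 = 23.1429
Σ(z_t−z̄)(z_{t+1}−z̄) = (6.7347) + (2.4490) + (-2.1224) + (-0.2653) + (-0.2653) + (5.3061) = 11.8367
Denominator Σ(z_t−z̄)² = 30.8571
r_1 = 11.8367 / 30.8571 = 0.384

0.384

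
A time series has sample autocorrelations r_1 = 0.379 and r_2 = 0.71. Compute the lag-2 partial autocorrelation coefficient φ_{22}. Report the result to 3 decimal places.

0.661

φ_{22} = (r_2 − r_1²) / (1 − r_1²)
r_1² = (0.379)² = 0.143641
Numerator = 0.71 − 0.1436 = 0.5664; denominator = 1 − 0.1436 = 0.8564
φ_{22} = 0.5664 / 0.8564 = 0.661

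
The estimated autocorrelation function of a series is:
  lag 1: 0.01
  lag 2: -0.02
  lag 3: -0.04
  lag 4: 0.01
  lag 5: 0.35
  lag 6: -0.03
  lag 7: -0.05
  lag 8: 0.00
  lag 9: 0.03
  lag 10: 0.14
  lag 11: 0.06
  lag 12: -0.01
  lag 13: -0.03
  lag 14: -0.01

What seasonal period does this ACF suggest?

The largest autocorrelation is r_5 = 0.35; the remaining lags stay at or below 0.14.
The dominant spike at lag 5 indicates a seasonal period of 5.

5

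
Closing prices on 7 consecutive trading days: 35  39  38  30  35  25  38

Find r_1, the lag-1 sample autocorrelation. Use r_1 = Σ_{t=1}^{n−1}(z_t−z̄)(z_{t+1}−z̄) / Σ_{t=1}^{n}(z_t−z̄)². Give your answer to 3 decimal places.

-0.252

Mean z̄ = (35 + 39 + 38 + 30 + 35 + 25 + 38)/7 = 34.2857
Deviations from mean: 0.7143, 4.7143, 3.7143, -4.2857, 0.7143, -9.2857, 3.7143
Numerator Σ_{t=1}^{6}(z_t−z̄)(z_{t+1}−z̄) = -39.2245
Denominator Σ(z_t−z̄)² = 155.4286
r_1 = -39.2245 / 155.4286 = -0.252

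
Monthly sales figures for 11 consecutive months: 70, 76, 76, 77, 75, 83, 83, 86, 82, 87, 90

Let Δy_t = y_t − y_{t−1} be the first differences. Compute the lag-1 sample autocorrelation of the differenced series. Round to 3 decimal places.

First differences Δy: 6, 0, 1, -2, 8, 0, 3, -4, 5, 3
Mean of differences = 2.0000
Numerator Σ(Δy_t−Δȳ)(Δy_{t+1}−Δȳ) = -61.0000
Denominator Σ(Δy_t−Δȳ)² = 124.0000
r_1(Δy) = -61.0000 / 124.0000 = -0.492

-0.492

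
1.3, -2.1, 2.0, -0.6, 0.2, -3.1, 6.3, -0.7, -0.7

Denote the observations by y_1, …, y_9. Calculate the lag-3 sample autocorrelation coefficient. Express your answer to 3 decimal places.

-0.140

Mean ȳ = (1.3 − 2.1 + 2.0 − 0.6 + 0.2 − 3.1 + 6.3 − 0.7 − 0.7)/9 = 0.2889
Σ(y_t−ȳ)(y_{t+3}−ȳ) = (-0.8988) + (0.2123) + (-5.7988) + (-5.3432) + (0.0879) + (3.3512) = -8.3893
Denominator Σ(y_t−ȳ)² = 60.0289
r_3 = -8.3893 / 60.0289 = -0.140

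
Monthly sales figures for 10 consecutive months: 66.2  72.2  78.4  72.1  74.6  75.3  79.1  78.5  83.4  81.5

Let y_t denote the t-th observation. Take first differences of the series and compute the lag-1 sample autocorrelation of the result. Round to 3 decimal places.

First differences Δy: 6.0, 6.2, -6.3, 2.5, 0.7, 3.8, -0.6, 4.9, -1.9
Mean of differences = 1.7000
Numerator Σ(Δy_t−Δȳ)(Δy_{t+1}−Δȳ) = -49.6600
Denominator Σ(Δy_t−Δȳ)² = 137.2800
r_1(Δy) = -49.6600 / 137.2800 = -0.362

-0.362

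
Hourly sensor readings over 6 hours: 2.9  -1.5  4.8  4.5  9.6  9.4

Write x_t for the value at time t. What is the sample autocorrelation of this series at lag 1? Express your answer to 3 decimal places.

Mean x̄ = (2.9 − 1.5 + 4.8 + 4.5 + 9.6 + 9.4)/6 = 4.9500
Deviations from mean: -2.0500, -6.4500, -0.1500, -0.4500, 4.6500, 4.4500
Numerator Σ_{t=1}^{5}(x_t−x̄)(x_{t+1}−x̄) = 32.8575
Denominator Σ(x_t−x̄)² = 87.4550
r_1 = 32.8575 / 87.4550 = 0.376

0.376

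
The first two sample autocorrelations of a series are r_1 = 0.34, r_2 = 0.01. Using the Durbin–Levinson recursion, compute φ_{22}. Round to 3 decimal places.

φ_{22} = (r_2 − r_1²) / (1 − r_1²)
r_1² = (0.34)² = 0.1156
Numerator = 0.01 − 0.1156 = -0.1056; denominator = 1 − 0.1156 = 0.8844
φ_{22} = -0.1056 / 0.8844 = -0.119

-0.119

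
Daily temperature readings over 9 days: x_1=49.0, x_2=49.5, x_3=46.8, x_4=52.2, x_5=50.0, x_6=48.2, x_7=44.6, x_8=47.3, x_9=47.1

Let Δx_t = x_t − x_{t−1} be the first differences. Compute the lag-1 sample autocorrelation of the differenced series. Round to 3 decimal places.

First differences Δx: 0.5, -2.7, 5.4, -2.2, -1.8, -3.6, 2.7, -0.2
Mean of differences = -0.2375
Numerator Σ(Δx_t−Δx̄)(Δx_{t+1}−Δx̄) = -28.2089
Denominator Σ(Δx_t−Δx̄)² = 64.6188
r_1(Δx) = -28.2089 / 64.6188 = -0.437

-0.437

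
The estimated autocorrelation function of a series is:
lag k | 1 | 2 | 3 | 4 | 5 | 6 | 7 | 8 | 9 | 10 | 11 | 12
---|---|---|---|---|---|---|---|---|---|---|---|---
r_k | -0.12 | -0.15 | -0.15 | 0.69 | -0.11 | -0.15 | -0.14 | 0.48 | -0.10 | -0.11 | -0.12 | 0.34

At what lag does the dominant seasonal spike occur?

The largest autocorrelation is r_4 = 0.69, with weaker echoes at lags 8 (0.48) and 12 (0.34); the remaining lags stay at or below -0.10.
The dominant spike at lag 4 indicates a seasonal period of 4.

4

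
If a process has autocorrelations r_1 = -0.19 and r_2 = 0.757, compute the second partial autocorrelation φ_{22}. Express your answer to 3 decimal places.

φ_{22} = (r_2 − r_1²) / (1 − r_1²)
r_1² = (-0.19)² = 0.0361
Numerator = 0.757 − 0.0361 = 0.7209; denominator = 1 − 0.0361 = 0.9639
φ_{22} = 0.7209 / 0.9639 = 0.748

0.748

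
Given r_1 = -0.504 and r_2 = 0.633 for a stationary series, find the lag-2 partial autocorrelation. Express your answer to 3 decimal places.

φ_{22} = (r_2 − r_1²) / (1 − r_1²)
r_1² = (-0.504)² = 0.254016
Numerator = 0.633 − 0.2540 = 0.3790; denominator = 1 − 0.2540 = 0.7460
φ_{22} = 0.3790 / 0.7460 = 0.508

0.508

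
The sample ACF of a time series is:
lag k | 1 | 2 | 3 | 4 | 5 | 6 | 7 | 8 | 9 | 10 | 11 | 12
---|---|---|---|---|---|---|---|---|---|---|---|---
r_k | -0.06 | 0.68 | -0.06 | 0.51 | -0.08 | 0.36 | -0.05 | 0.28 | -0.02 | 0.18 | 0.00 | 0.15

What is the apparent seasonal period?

The largest autocorrelation is r_2 = 0.68, with weaker echoes at lags 4 (0.51), 6 (0.36), 8 (0.28), 10 (0.18) and 12 (0.15); the remaining lags stay at or below 0.00.
The dominant spike at lag 2 indicates a seasonal period of 2.

2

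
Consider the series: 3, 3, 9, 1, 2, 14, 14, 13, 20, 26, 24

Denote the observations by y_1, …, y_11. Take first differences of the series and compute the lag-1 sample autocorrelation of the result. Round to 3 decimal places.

-0.253

First differences Δy: 0, 6, -8, 1, 12, 0, -1, 7, 6, -2
Mean of differences = 2.1000
Numerator Σ(Δy_t−Δȳ)(Δy_{t+1}−Δȳ) = -73.7100
Denominator Σ(Δy_t−Δȳ)² = 290.9000
r_1(Δy) = -73.7100 / 290.9000 = -0.253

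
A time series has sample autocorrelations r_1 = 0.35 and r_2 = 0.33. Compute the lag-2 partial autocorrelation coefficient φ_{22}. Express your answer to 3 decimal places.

φ_{22} = (r_2 − r_1²) / (1 − r_1²)
r_1² = (0.35)² = 0.1225
Numerator = 0.33 − 0.1225 = 0.2075; denominator = 1 − 0.1225 = 0.8775
φ_{22} = 0.2075 / 0.8775 = 0.236

0.236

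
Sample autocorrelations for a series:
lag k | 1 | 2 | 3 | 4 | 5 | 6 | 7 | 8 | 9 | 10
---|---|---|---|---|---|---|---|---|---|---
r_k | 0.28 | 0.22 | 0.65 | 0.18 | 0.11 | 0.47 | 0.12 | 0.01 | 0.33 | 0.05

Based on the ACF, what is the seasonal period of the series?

3

The largest autocorrelation is r_3 = 0.65, with weaker echoes at lags 6 (0.47) and 9 (0.33); the remaining lags stay at or below 0.28. The elevated value at lag 1 (0.28), dropping to 0.22 at lag 2, reflects decaying short-term dependence rather than seasonality.
The dominant spike at lag 3 indicates a seasonal period of 3.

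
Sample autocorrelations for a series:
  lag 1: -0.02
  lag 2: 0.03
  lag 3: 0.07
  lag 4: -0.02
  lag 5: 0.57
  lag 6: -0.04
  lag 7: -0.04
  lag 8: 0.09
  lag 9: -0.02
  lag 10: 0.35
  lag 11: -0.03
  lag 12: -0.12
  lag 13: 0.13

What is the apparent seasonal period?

The largest autocorrelation is r_5 = 0.57, with a weaker echo at lag 10 (0.35); the remaining lags stay at or below 0.13.
The dominant spike at lag 5 indicates a seasonal period of 5.

5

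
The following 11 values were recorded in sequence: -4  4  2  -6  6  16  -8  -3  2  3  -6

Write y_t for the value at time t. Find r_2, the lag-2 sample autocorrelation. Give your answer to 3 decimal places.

-0.527

Mean ȳ = (-4 + 4 + 2 − 6 + 6 + 16 − 8 − 3 + 2 + 3 − 6)/11 = 0.5455
Numerator Σ_{t=1}^{9}(y_t−ȳ)(y_{t+2}−ȳ) = -254.5041
Denominator Σ(y_t−ȳ)² = 482.7273
r_2 = -254.5041 / 482.7273 = -0.527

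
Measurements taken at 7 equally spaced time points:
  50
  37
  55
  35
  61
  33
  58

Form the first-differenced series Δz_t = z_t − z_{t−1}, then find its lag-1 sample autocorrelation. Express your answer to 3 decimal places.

First differences Δz: -13, 18, -20, 26, -28, 25
Mean of differences = 1.3333
Numerator Σ(Δz_t−Δz̄)(Δz_{t+1}−Δz̄) = -2538.4444
Denominator Σ(Δz_t−Δz̄)² = 2967.3333
r_1(Δz) = -2538.4444 / 2967.3333 = -0.855

-0.855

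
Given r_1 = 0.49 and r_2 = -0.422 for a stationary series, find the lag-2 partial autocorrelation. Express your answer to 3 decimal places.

φ_{22} = (r_2 − r_1²) / (1 − r_1²)
r_1² = (0.49)² = 0.2401
Numerator = -0.422 − 0.2401 = -0.6621; denominator = 1 − 0.2401 = 0.7599
φ_{22} = -0.6621 / 0.7599 = -0.871

-0.871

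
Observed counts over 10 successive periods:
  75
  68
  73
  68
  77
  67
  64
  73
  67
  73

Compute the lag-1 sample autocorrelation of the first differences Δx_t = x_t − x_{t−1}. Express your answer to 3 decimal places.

-0.639

First differences Δx: -7, 5, -5, 9, -10, -3, 9, -6, 6
Mean of differences = -0.2222
Numerator Σ(Δx_t−Δx̄)(Δx_{t+1}−Δx̄) = -282.2716
Denominator Σ(Δx_t−Δx̄)² = 441.5556
r_1(Δx) = -282.2716 / 441.5556 = -0.639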